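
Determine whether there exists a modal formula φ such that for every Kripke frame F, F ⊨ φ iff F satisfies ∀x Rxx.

The condition is reflexivity. A defining modal formula is □r → r.
Suppose □r→r is valid. At any x set V(r)={w : Rxw}. Then □r holds at x, so r holds at x, i.e. Rxx.

Yes, by □r → r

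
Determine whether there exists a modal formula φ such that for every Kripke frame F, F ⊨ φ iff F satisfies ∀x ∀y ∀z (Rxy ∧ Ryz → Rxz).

This is a Sahlqvist condition; the 4 axiom □q → □□q defines it.

Yes — defined by □q → □□q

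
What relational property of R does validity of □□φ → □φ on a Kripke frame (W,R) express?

Density

Suppose □□φ→□φ is valid. Take Rxy and set V(φ)={w : xR²w}. Then □□φ at x, so □φ at x, so φ at y, i.e. ∃z(Rxz∧Rzy).
The converse is a direct semantic check.
So the correspondent is density.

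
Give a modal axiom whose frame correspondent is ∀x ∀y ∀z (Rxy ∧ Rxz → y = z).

The condition is partial functionality. The CD schema ◇s → □s defines it.
Suppose ◇s→□s is valid. Take Rxy, Rxz and set V(s)={y}. Then ◇s at x, so □s at x, so s at z, i.e. z=y.

◇s → □s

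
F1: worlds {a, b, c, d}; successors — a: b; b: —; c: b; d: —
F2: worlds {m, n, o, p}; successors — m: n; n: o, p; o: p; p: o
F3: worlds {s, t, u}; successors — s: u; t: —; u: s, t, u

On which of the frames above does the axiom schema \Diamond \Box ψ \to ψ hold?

none

Frame correspondent (Sahlqvist): \forall x \forall y (Rxy \to Ryx) — i.e. symmetry.
F1: fails — Rab but not Rba.
F2: fails — Rno but not Ron.
F3: fails — Rut but not Rtu.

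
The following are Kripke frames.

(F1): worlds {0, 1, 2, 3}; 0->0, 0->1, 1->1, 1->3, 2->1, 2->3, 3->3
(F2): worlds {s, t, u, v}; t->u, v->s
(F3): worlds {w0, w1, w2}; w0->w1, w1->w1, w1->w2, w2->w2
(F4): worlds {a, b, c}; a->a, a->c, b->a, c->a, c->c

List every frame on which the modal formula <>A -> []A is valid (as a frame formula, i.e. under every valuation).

Frame correspondent (Sahlqvist): forall x forall y forall z (Rxy & Rxz -> y = z) — i.e. partial functionality.
(F1): fails — 0 sees both 0 and 1.
(F2): condition met.
(F3): fails — w1 sees both w1 and w2.
(F4): fails — a sees both a and c.
Valid on: (F2).

(F2)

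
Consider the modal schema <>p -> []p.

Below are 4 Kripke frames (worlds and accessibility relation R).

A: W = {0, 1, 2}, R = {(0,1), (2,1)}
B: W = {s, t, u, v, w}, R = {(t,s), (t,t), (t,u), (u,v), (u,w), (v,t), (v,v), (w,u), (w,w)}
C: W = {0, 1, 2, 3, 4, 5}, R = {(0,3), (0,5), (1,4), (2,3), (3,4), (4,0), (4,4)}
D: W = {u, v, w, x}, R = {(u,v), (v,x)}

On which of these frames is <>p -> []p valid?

The schema corresponds to partial functionality: forall x forall y forall z (Rxy & Rxz -> y = z).
A: satisfies the condition.
B: fails — t sees both s and t.
C: fails — 0 sees both 3 and 5.
D: satisfies the condition.

A, D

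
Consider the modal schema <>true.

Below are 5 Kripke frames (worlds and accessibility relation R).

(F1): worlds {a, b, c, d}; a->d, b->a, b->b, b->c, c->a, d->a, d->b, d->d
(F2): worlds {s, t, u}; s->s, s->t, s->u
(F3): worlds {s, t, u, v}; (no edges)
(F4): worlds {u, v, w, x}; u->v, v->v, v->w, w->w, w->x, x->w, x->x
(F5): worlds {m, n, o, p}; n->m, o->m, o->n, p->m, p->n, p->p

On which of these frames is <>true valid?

(F1), (F4)

The schema corresponds to seriality: forall x exists y Rxy.
(F1): satisfies the condition.
(F2): fails — world t has no successor.
(F3): fails — world s has no successor.
(F4): satisfies the condition.
(F5): fails — world m has no successor.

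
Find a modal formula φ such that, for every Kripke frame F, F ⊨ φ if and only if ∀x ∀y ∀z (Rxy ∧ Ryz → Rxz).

The condition is transitivity. The 4 schema □ψ → □□ψ defines it.
Suppose □ψ→□□ψ is valid. Take Rxy, Ryz and set V(ψ)={w : Rxw}. Then □ψ at x, so □□ψ at x, so □ψ at y, so ψ at z, i.e. Rxz.

□ψ → □□ψ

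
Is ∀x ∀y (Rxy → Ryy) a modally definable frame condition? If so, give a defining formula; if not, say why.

This is a Sahlqvist condition; the T□ axiom □(□p → p) defines it.
Suppose □(□p→p) is valid. Take Rxy and set V(p)={w : Ryw}. Then at y, □p holds; since □(□p→p) at x, □p→p at y, so p at y, i.e. Ryy.

Definable; □(□p → p) defines it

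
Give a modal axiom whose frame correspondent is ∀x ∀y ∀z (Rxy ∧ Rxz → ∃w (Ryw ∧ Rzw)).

This is convergence; the standard corresponding axiom is .2: ◇□s → □◇s.
Suppose ◇□s→□◇s is valid. Take Rxy, Rxz and set V(s)={w : Ryw}. Then □s at y so ◇□s at x, so □◇s at x, so ◇s at z, giving w with Rzw and Ryw.

◇□s → □◇s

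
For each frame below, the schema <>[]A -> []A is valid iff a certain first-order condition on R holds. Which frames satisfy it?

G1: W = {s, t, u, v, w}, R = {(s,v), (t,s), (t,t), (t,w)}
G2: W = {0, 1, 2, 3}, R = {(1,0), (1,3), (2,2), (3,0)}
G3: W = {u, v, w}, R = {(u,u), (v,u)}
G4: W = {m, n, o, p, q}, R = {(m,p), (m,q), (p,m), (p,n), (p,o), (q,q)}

G3

Frame correspondent (Sahlqvist): forall x forall y forall z (Rxy & Rxz -> Ryz) — i.e. the Euclidean property.
G1: fails — Rsv and Rsv but not Rvv.
G2: fails — R10 and R10 but not R00.
G3: condition met.
G4: fails — Rmq and Rmp but not Rqp.
Valid on: G3.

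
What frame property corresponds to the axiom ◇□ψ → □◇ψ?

convergence

Suppose ◇□ψ→□◇ψ is valid. Take Rxy, Rxz and set V(ψ)={w : Ryw}. Then □ψ at y so ◇□ψ at x, so □◇ψ at x, so ◇ψ at z, giving w with Rzw and Ryw.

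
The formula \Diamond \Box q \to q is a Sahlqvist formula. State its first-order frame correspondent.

symmetry: \forall x \forall y (Rxy \to Ryx)

Replacing q by ¬q and contraposing gives the equivalent schema q → □◇q.
Suppose q→□◇q is valid. Take Rxy and set V(q)={x}. Then q at x, so □◇q at x, so ◇q at y, so some z with Ryz has q; z=x, i.e. Ryx.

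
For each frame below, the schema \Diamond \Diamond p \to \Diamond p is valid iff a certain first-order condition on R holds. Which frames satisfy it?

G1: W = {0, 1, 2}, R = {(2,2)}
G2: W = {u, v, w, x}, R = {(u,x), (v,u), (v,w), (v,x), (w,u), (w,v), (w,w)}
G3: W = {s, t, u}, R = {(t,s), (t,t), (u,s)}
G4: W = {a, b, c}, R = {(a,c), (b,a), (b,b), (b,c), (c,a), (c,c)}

This is the axiom for transitivity; its first-order frame correspondent is \forall x \forall y \forall z (Rxy \wedge Ryz \to Rxz).
G1: condition met.
G2: fails — Rwu and Rux but not Rwx.
G3: condition met.
G4: fails — Rac and Rca but not Raa.
Valid on: G1, G3.

G1, G3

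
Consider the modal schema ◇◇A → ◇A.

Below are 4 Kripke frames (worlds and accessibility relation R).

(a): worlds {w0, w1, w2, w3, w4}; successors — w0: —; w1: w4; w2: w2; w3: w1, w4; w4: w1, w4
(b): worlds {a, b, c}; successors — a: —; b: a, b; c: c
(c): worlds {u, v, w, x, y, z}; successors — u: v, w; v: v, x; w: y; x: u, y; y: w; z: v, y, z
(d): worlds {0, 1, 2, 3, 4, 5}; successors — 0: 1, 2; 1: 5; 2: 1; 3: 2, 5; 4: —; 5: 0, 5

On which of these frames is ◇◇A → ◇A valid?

This is the axiom for transitivity; its first-order frame correspondent is ∀x ∀y ∀z (Rxy ∧ Ryz → Rxz).
(a): fails — Rw1w4 and Rw4w1 but not Rw1w1.
(b): holds.
(c): fails — Ruv and Rvx but not Rux.
(d): fails — R32 and R21 but not R31.
Valid on: (b).

(b)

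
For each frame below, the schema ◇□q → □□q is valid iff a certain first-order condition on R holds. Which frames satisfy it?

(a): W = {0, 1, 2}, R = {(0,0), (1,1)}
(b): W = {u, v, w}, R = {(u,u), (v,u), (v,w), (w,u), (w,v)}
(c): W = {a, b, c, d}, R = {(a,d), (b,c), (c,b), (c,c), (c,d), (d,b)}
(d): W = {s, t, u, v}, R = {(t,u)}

(a), (d)

The schema corresponds to a generalized confluence (Geach) condition: ∀x ∀y ∀z ((xRy ∧ xR²z) → ∃w (yRw ∧ z = w)).
(a): satisfies the condition.
(b): fails — vRu, vR²v but no t with uRt and v=t.
(c): fails — cRb, cR²b but no w with bRw and b=w.
(d): satisfies the condition.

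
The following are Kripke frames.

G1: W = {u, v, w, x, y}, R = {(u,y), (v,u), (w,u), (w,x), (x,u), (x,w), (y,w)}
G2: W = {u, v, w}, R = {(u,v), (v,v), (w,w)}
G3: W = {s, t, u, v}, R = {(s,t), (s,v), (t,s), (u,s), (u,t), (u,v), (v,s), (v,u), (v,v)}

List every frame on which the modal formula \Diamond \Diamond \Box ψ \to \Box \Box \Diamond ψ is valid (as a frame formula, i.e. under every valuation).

G2

The schema corresponds to a generalized confluence (Geach) condition: \forall x \forall y \forall z ((x R^2 y \wedge x R^2 z) \to \exists w (yRw \wedge zRw)).
G1: fails — wR²u, wR²w but no t with uRt and wRt.
G2: holds.
G3: fails — uR²s, uR²t but no w with sRw and tRw.
Valid on: G2.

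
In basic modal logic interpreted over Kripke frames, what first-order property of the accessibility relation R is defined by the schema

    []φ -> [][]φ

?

transitivity

Suppose □φ→□□φ is valid. Take Rxy, Ryz and set V(φ)={w : Rxw}. Then □φ at x, so □□φ at x, so □φ at y, so φ at z, i.e. Rxz.
Conversely, any frame satisfying forall x forall y forall z (Rxy & Ryz -> Rxz) validates the schema.
Frame condition: forall x forall y forall z (Rxy & Ryz -> Rxz).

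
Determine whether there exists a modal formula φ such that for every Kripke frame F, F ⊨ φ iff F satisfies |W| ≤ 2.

No — not modally definable

If a class were modally definable it would be closed under disjoint unions (Goldblatt–Thomason).
Any modal formula valid on each of 3 disjoint one-world frames is valid on their disjoint union (validity is preserved under disjoint unions). Each one-world frame has |W|=1≤2, but the union has |W|=3.
So the class is not modally definable.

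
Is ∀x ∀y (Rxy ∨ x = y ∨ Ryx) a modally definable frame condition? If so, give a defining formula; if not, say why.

Modal frame validity is preserved under disjoint unions.
Take 3 disjoint single-world reflexive frames: each is trivially connected, but their disjoint union has 3 worlds with no edge between distinct components, so it is not connected.
So no modal formula (or set of formulas) defines exactly the connected frames.

Not modally definable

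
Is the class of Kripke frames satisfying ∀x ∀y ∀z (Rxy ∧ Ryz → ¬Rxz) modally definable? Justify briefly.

Not modally definable

If a class were modally definable it would be closed under surjective bounded morphisms (Goldblatt–Thomason).
The 7-cycle (worlds s,t,u,v,w,x,y with s→t→u→v→w→x→y→s) is intransitive. Mapping every world to a single reflexive point • is a surjective bounded morphism; the reflexive point is not intransitive (R••∧R•• but R••).
Hence intransitivity is not modally definable.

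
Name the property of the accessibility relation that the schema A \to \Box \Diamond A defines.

Symmetry

Suppose A→□◇A is valid. Take Rxy and set V(A)={x}. Then A at x, so □◇A at x, so ◇A at y, so some z with Ryz has A; z=x, i.e. Ryx.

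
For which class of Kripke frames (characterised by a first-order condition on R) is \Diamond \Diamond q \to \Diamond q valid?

Equivalently (dual form): □q → □□q.
Suppose □q→□□q is valid. Take Rxy, Ryz and set V(q)={w : Rxw}. Then □q at x, so □□q at x, so □q at y, so q at z, i.e. Rxz.

transitivity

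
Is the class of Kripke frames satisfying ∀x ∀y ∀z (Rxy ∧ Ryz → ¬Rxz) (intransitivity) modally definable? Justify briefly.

No

Modal frame validity is preserved under surjective bounded morphisms.
The 3-cycle (worlds a,b,c with a→b→c→a) is intransitive. Mapping every world to a single reflexive point • is a surjective bounded morphism; the reflexive point is not intransitive (R••∧R•• but R••).
So the class is not modally definable.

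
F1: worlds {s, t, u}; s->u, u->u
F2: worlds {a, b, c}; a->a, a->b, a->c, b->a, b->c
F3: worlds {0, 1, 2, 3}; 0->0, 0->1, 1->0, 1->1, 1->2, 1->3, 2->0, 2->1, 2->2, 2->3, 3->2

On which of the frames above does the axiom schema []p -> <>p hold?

F3

Frame correspondent (Sahlqvist): forall x exists y Rxy — i.e. seriality.
F1: fails — world t has no successor.
F2: fails — world c has no successor.
F3: condition met.
Valid on: F3.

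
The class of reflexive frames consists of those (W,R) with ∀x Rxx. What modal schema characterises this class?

A defining formula is □r → r (the T axiom).

□r → r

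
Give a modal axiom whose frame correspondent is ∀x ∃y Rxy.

□q → ◇q

The condition is seriality. The D schema □q → ◇q defines it.
Suppose □q→◇q is valid. At any x set V(q)=W. Then □q at x, so ◇q at x, so x has a successor.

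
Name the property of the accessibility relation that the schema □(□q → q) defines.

Suppose □(□q→q) is valid. Take Rxy and set V(q)={w : Ryw}. Then at y, □q holds; since □(□q→q) at x, □q→q at y, so q at y, i.e. Ryy.
The converse is a direct semantic check.
Frame condition: ∀x ∀y (Rxy → Ryy).

Shift-reflexivity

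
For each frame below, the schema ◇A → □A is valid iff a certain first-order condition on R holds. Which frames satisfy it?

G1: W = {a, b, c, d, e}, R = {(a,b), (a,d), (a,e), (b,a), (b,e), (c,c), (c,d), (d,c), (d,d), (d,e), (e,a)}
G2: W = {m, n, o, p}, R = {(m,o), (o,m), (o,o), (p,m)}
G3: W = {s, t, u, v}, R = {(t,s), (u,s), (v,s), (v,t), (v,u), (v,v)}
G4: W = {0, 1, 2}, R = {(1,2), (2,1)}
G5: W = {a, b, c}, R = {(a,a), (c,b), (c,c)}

This is the axiom for partial functionality; its first-order frame correspondent is ∀x ∀y ∀z (Rxy ∧ Rxz → y = z).
G1: fails — a sees both b and d.
G2: fails — o sees both m and o.
G3: fails — v sees both s and t.
G4: satisfies the condition.
G5: fails — c sees both b and c.

G4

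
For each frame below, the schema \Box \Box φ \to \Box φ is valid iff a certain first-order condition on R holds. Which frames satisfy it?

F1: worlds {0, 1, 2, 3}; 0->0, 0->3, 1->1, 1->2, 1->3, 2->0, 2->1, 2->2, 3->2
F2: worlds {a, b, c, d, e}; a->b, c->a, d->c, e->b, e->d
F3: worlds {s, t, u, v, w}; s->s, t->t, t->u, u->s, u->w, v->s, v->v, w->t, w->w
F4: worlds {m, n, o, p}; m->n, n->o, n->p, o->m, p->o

This is the axiom for density; its first-order frame correspondent is \forall x \forall y (Rxy \to \exists z (Rxz \wedge Rzy)).
F1: condition met.
F2: fails — Reb but no z with Rez and Rzb.
F3: condition met.
F4: fails — Rom but no z with Roz and Rzm.
Valid on: F1, F3.

F1, F3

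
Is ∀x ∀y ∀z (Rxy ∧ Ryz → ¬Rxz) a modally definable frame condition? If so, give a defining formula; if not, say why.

Not modally definable

Modal frame validity is preserved under surjective bounded morphisms.
The 5-cycle (worlds s,t,u,v,w with s→t→u→v→w→s) is intransitive. Mapping every world to a single reflexive point • is a surjective bounded morphism; the reflexive point is not intransitive (R••∧R•• but R••).
Hence intransitivity is not modally definable.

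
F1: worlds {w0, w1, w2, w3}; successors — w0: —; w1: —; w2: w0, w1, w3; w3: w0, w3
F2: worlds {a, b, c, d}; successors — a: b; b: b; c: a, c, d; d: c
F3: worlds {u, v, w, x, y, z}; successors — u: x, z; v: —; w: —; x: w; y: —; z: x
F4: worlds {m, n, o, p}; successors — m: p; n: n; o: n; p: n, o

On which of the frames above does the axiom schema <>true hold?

F2, F4

The schema corresponds to seriality: forall x exists y Rxy.
F1: fails — world w0 has no successor.
F2: ✓.
F3: fails — world v has no successor.
F4: ✓.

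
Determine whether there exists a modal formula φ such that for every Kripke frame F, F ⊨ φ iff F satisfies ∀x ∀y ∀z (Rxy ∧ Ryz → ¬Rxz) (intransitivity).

If a class were modally definable it would be closed under surjective bounded morphisms (Goldblatt–Thomason).
The 7-cycle (worlds w0,w1,w2,w3,w4,w5,w6 with w0→w1→w2→w3→w4→w5→w6→w0) is intransitive. Mapping every world to a single reflexive point • is a surjective bounded morphism; the reflexive point is not intransitive (R••∧R•• but R••).
Hence intransitivity is not modally definable.

Not modally definable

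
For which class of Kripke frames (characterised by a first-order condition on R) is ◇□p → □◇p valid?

Suppose ◇□p→□◇p is valid. Take Rxy, Rxz and set V(p)={w : Ryw}. Then □p at y so ◇□p at x, so □◇p at x, so ◇p at z, giving w with Rzw and Ryw.
The converse is a direct semantic check.
So the correspondent is convergence.

convergence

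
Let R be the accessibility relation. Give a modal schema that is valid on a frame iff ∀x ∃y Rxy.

This is seriality; the standard corresponding axiom is D: □s → ◇s.

□s → ◇s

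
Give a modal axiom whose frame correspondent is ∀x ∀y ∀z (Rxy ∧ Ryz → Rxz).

The condition is transitivity. The 4 schema □ψ → □□ψ defines it.
Suppose □ψ→□□ψ is valid. Take Rxy, Ryz and set V(ψ)={w : Rxw}. Then □ψ at x, so □□ψ at x, so □ψ at y, so ψ at z, i.e. Rxz.

□ψ → □□ψ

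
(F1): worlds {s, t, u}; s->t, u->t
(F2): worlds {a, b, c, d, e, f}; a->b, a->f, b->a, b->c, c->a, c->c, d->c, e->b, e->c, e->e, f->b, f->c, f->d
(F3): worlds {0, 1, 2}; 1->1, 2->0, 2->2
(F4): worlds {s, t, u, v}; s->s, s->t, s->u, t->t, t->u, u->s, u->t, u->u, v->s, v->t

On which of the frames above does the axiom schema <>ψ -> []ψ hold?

This is the axiom for partial functionality; its first-order frame correspondent is forall x forall y forall z (Rxy & Rxz -> y = z).
(F1): satisfies the condition.
(F2): fails — a sees both b and f.
(F3): fails — 2 sees both 0 and 2.
(F4): fails — s sees both s and t.

(F1)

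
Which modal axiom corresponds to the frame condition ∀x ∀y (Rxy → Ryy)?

This is shift-reflexivity; the standard corresponding axiom is T□: □(□p → p).
Suppose □(□p→p) is valid. Take Rxy and set V(p)={w : Ryw}. Then at y, □p holds; since □(□p→p) at x, □p→p at y, so p at y, i.e. Ryy.

□(□p → p)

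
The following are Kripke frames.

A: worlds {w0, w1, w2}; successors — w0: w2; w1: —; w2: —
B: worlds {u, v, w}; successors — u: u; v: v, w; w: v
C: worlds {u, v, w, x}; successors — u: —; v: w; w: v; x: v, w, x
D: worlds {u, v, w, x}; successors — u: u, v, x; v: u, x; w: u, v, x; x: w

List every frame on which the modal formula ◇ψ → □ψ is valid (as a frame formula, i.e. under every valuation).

A

The schema corresponds to partial functionality: ∀x ∀y ∀z (Rxy ∧ Rxz → y = z).
A: ✓.
B: fails — v sees both v and w.
C: fails — x sees both v and w.
D: fails — u sees both u and v.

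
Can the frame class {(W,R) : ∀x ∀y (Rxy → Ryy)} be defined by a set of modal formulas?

Yes, by □(□r → r)

Yes: it is shift-reflexivity, defined by the T□ schema □(□r → r).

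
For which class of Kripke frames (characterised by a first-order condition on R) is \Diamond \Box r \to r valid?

This is a form of the B axiom.
It corresponds to symmetry: \forall x \forall y (Rxy \to Ryx).

symmetry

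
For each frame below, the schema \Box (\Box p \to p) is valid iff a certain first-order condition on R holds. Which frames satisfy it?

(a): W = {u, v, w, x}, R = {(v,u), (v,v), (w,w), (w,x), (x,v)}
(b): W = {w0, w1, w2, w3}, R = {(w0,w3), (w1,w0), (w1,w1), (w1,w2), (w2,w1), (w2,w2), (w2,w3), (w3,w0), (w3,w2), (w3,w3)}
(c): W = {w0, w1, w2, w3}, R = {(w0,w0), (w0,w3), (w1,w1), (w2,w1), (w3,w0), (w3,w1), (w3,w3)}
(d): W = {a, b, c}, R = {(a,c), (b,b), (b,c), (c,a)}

(c)

The schema corresponds to shift-reflexivity: \forall x \forall y (Rxy \to Ryy).
(a): fails — Rwx but not Rxx.
(b): fails — Rw1w0 but not Rw0w0.
(c): condition met.
(d): fails — Rac but not Rcc.
Valid on: (c).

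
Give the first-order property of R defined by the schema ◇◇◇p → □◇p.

This is a Sahlqvist (Geach-type) schema ◇^3□^0p → □^1◇^1p.
Minimal-valuation argument: fix x; take any y with xR^3y and any z with xR^1z. Set V(p) to the set of worlds R-reachable from y in exactly 0 steps. Then □^0p holds at y, so the antecedent holds at x; validity forces ◇^1p at z, giving a w with zR^1w and yR^0w.
First-order correspondent: ∀x ∀y ∀z ((xR³y ∧ xRz) → ∃w (y = w ∧ zRw)).

∀x ∀y ∀z ((xR³y ∧ xRz) → ∃w (y = w ∧ zRw))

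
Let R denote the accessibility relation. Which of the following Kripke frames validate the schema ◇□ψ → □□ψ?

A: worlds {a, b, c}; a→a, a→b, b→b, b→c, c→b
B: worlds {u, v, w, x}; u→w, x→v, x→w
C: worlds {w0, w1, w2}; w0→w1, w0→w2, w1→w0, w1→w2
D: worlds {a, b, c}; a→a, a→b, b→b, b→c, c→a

B

The schema corresponds to a generalized confluence (Geach) condition: ∀x ∀y ∀z ((xRy ∧ xR²z) → ∃w (yRw ∧ z = w)).
A: fails — aRa, aR²c but no w with aRw and c=w.
B: condition met.
C: fails — w0Rw2, w0R²w0 but no w with w2Rw and w0=w.
D: fails — aRa, aR²c but no w with aRw and c=w.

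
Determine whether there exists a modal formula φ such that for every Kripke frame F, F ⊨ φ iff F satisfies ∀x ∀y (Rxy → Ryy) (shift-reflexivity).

Definable; □(□p → p) defines it

The condition is shift-reflexivity. A defining modal formula is □(□p → p).
Suppose □(□p→p) is valid. Take Rxy and set V(p)={w : Ryw}. Then at y, □p holds; since □(□p→p) at x, □p→p at y, so p at y, i.e. Ryy.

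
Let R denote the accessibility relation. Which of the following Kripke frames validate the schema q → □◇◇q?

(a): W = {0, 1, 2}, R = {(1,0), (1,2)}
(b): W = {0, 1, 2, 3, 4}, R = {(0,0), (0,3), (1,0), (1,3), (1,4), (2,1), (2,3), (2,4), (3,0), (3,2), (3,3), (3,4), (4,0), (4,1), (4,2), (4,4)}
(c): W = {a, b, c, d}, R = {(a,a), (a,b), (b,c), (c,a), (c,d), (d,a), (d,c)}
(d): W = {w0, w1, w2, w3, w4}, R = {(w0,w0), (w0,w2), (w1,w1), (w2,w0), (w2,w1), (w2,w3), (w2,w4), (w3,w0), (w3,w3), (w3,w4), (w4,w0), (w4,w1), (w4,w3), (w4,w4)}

This is the axiom for a generalized confluence (Geach) condition; its first-order frame correspondent is ∀x ∀z (xRz → ∃w (x = w ∧ zR²w)).
(a): fails — 1R0 but no w with 1=w and 0R²w.
(b): fails — 1R0 but no w with 1=w and 0R²w.
(c): fails — cRd but no w with c=w and dR²w.
(d): fails — w2Rw1 but no w with w2=w and w1R²w.
Valid on no frame.

none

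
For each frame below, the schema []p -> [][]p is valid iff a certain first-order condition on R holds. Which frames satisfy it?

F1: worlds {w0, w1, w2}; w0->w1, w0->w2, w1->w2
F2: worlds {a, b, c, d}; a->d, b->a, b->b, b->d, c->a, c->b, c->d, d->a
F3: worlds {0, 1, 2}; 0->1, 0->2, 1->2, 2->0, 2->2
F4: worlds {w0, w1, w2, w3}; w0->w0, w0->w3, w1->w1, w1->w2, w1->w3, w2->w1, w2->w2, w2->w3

F1, F4

The schema corresponds to transitivity: forall x forall y forall z (Rxy & Ryz -> Rxz).
F1: ✓.
F2: fails — Rad and Rda but not Raa.
F3: fails — R02 and R20 but not R00.
F4: ✓.
Valid on: F1, F4.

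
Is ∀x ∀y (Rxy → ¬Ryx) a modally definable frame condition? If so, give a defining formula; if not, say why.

No

If a class were modally definable it would be closed under surjective bounded morphisms (Goldblatt–Thomason).
The 4-cycle (worlds a,b,c,d with a→b→c→d→a) is asymmetric. Mapping every world to a single reflexive point • is a surjective bounded morphism, and the reflexive point is not asymmetric (R•• but asymmetry requires ¬R••).
So no modal formula (or set of formulas) defines exactly the asymmetric frames.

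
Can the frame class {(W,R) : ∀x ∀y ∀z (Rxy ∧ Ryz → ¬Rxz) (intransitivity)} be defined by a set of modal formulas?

No — not modally definable

If a class were modally definable it would be closed under surjective bounded morphisms (Goldblatt–Thomason).
The 7-cycle (worlds s,t,u,v,w,x,y with s→t→u→v→w→x→y→s) is intransitive. Mapping every world to a single reflexive point • is a surjective bounded morphism; the reflexive point is not intransitive (R••∧R•• but R••).
So no modal formula (or set of formulas) defines exactly the intransitive frames.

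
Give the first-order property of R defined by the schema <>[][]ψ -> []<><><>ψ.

This is a Sahlqvist (Geach-type) schema ◇^1□^2ψ → □^1◇^3ψ.
Minimal-valuation argument: fix x; take any y with xR^1y and any z with xR^1z. Set V(ψ) to the set of worlds R-reachable from y in exactly 2 steps. Then □^2ψ holds at y, so the antecedent holds at x; validity forces ◇^3ψ at z, giving a w with zR^3w and yR^2w.
First-order correspondent: forall x forall y forall z ((xRy & xRz) -> exists w (y R^2 w & z R^3 w)).

forall x forall y forall z ((xRy & xRz) -> exists w (y R^2 w & z R^3 w))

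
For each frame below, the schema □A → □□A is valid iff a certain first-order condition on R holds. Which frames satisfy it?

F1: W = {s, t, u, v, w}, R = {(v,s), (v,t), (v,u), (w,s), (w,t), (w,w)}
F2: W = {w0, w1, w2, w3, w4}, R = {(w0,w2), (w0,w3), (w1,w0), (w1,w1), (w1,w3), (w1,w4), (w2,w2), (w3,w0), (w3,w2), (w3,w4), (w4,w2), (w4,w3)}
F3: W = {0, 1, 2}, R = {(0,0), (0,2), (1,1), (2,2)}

F1, F3

This is the axiom for transitivity; its first-order frame correspondent is ∀x ∀y ∀z (Rxy ∧ Ryz → Rxz).
F1: holds.
F2: fails — Rw1w0 and Rw0w2 but not Rw1w2.
F3: holds.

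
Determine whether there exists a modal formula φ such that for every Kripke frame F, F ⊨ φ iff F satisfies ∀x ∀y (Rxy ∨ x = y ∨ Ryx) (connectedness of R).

No — not modally definable

Modal frame validity is preserved under disjoint unions.
Take 4 disjoint single-world reflexive frames: each is trivially connected, but their disjoint union has 4 worlds with no edge between distinct components, so it is not connected.
So no modal formula (or set of formulas) defines exactly the connected frames.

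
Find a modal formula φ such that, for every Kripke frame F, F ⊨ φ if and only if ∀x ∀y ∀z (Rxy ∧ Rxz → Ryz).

◇s → □◇s

This is the Euclidean property; the standard corresponding axiom is 5: ◇s → □◇s.
Suppose ◇s→□◇s is valid. Take Rxy, Rxz and set V(s)={y}. Then ◇s at x, so □◇s at x, so ◇s at z, so some w with Rzw has s; w=y, i.e. Rzy. By symmetry of the argument, Ryz.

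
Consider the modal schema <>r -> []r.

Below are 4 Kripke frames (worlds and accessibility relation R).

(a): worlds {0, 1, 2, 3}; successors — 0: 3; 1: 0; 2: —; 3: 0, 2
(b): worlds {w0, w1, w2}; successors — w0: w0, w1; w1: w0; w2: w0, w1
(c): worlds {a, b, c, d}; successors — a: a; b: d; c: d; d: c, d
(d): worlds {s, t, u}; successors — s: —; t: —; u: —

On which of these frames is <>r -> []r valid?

The schema corresponds to partial functionality: forall x forall y forall z (Rxy & Rxz -> y = z).
(a): fails — 3 sees both 0 and 2.
(b): fails — w0 sees both w0 and w1.
(c): fails — d sees both c and d.
(d): condition met.

(d)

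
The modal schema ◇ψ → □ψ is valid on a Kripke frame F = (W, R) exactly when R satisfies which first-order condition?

Suppose ◇ψ→□ψ is valid. Take Rxy, Rxz and set V(ψ)={y}. Then ◇ψ at x, so □ψ at x, so ψ at z, i.e. z=y.
Conversely, on a frame with partial functionality the schema holds at every world under every valuation.
So the correspondent is partial functionality.

partial functionality: ∀x ∀y ∀z (Rxy ∧ Rxz → y = z)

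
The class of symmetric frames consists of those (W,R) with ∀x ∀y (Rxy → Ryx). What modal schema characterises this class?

The condition is symmetry. The B schema s → □◇s defines it.
Suppose s→□◇s is valid. Take Rxy and set V(s)={x}. Then s at x, so □◇s at x, so ◇s at y, so some z with Ryz has s; z=x, i.e. Ryx.

s → □◇s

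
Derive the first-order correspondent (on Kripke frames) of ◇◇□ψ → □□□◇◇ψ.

∀x ∀y ∀z ((xR²y ∧ xR³z) → ∃w (yRw ∧ zR²w))

This is a Sahlqvist (Geach-type) schema ◇^2□^1ψ → □^3◇^2ψ.
Minimal-valuation argument: fix x; take any y with xR^2y and any z with xR^3z. Set V(ψ) to the set of worlds R-reachable from y in exactly 1 step. Then □^1ψ holds at y, so the antecedent holds at x; validity forces ◇^2ψ at z, giving a w with zR^2w and yR^1w.
First-order correspondent: ∀x ∀y ∀z ((xR²y ∧ xR³z) → ∃w (yRw ∧ zR²w)).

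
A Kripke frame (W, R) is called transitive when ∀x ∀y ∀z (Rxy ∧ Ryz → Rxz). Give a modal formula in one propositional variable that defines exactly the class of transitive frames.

□s → □□s

This is transitivity; the standard corresponding axiom is 4: □s → □□s.
Suppose □s→□□s is valid. Take Rxy, Ryz and set V(s)={w : Rxw}. Then □s at x, so □□s at x, so □s at y, so s at z, i.e. Rxz.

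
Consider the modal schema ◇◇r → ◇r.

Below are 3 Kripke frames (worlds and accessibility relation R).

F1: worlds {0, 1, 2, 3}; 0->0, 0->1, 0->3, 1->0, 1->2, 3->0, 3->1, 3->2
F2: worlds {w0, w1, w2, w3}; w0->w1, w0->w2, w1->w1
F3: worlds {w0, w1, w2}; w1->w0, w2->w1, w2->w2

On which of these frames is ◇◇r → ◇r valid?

F2

Frame correspondent (Sahlqvist): ∀x ∀y ∀z (Rxy ∧ Ryz → Rxz) — i.e. transitivity.
F1: fails — R10 and R01 but not R11.
F2: condition met.
F3: fails — Rw2w1 and Rw1w0 but not Rw2w0.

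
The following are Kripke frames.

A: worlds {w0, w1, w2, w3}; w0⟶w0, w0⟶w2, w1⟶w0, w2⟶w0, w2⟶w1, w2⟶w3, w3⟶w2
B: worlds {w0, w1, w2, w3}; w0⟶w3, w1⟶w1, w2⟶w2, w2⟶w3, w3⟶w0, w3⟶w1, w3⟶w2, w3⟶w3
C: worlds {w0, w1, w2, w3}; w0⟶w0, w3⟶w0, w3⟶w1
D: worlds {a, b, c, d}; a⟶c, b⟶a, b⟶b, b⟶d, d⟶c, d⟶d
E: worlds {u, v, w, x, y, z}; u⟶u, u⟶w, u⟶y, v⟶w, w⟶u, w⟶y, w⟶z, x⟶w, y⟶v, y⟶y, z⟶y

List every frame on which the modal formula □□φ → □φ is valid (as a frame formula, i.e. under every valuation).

The schema corresponds to density: ∀x ∀y (Rxy → ∃z (Rxz ∧ Rzy)).
A: fails — Rw3w2 but no z with Rw3z and Rzw2.
B: ✓.
C: fails — Rw3w1 but no z with Rw3z and Rzw1.
D: fails — Rac but no z with Raz and Rzc.
E: fails — Rxw but no t with Rxt and Rtw.

B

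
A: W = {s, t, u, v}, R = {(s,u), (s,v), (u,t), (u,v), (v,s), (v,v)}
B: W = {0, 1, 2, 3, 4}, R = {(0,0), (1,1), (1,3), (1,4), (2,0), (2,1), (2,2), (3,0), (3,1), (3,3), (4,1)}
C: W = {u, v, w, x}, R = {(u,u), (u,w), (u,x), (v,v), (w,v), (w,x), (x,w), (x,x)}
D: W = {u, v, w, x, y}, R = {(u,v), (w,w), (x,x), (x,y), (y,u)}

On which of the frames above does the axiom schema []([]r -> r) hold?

The schema corresponds to shift-reflexivity: forall x forall y (Rxy -> Ryy).
A: fails — Rut but not Rtt.
B: fails — R14 but not R44.
C: fails — Rxw but not Rww.
D: fails — Ruv but not Rvv.

none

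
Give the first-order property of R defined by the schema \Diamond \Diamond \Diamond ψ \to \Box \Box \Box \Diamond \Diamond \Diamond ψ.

\forall x \forall y \forall z ((x R^3 y \wedge x R^3 z) \to \exists w (y = w \wedge z R^3 w))

This is a Sahlqvist (Geach-type) schema ◇^3□^0ψ → □^3◇^3ψ.
First-order correspondent: \forall x \forall y \forall z ((x R^3 y \wedge x R^3 z) \to \exists w (y = w \wedge z R^3 w)).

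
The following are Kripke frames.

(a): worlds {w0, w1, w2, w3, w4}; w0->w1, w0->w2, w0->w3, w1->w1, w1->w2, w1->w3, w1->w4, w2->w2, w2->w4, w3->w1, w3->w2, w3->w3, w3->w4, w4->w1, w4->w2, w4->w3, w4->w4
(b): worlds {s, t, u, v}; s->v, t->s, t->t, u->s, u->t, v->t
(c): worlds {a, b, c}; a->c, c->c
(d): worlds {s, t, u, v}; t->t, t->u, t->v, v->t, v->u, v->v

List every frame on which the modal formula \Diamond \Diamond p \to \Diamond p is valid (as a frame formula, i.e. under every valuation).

The schema corresponds to transitivity: \forall x \forall y \forall z (Rxy \wedge Ryz \to Rxz).
(a): fails — Rw2w4 and Rw4w1 but not Rw2w1.
(b): fails — Rus and Rsv but not Ruv.
(c): satisfies the condition.
(d): satisfies the condition.
Valid on: (c), (d).

(c), (d)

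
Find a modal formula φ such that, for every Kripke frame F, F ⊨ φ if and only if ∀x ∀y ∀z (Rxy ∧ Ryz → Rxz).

□r → □□r

The condition is transitivity. The 4 schema □r → □□r defines it.
Suppose □r→□□r is valid. Take Rxy, Ryz and set V(r)={w : Rxw}. Then □r at x, so □□r at x, so □r at y, so r at z, i.e. Rxz.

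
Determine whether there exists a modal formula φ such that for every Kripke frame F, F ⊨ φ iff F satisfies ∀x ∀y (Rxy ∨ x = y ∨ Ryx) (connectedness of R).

No

Any modally definable frame class is closed under disjoint unions.
Take 2 disjoint single-world reflexive frames: each is trivially connected, but their disjoint union has 2 worlds with no edge between distinct components, so it is not connected.
So no modal formula (or set of formulas) defines exactly the connected frames.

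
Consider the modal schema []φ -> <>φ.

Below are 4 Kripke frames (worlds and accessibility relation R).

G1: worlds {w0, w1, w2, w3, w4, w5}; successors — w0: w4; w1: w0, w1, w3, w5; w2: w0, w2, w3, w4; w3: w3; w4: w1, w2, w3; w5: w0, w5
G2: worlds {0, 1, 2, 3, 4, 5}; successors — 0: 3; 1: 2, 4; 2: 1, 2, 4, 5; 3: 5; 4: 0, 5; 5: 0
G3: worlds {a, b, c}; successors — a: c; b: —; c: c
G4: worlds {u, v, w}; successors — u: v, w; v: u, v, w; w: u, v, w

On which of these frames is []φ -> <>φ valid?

This is the axiom for seriality; its first-order frame correspondent is forall x exists y Rxy.
G1: satisfies the condition.
G2: satisfies the condition.
G3: fails — world b has no successor.
G4: satisfies the condition.

G1, G2, G4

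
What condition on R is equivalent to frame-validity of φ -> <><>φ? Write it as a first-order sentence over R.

This is a Sahlqvist (Geach-type) schema ◇^0□^0φ → □^0◇^2φ.
Minimal-valuation argument: fix x; take any y with xR^0y and any z with xR^0z. Set V(φ) to the set of worlds R-reachable from y in exactly 0 steps. Then □^0φ holds at y, so the antecedent holds at x; validity forces ◇^2φ at z, giving a w with zR^2w and yR^0w.
First-order correspondent: forall x exists w (x = w & x R^2 w).

forall x exists w (x = w & x R^2 w)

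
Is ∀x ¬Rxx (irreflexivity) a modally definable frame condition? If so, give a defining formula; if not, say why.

Any modally definable frame class is closed under surjective bounded morphisms.
The 4-cycle (worlds s,t,u,v with s→t→u→v→s) is irreflexive, and the map sending every world to a single reflexive point • is a surjective bounded morphism (forth: every edge maps to (•,•); back: every world has a successor). So any modal formula valid on the 4-cycle is also valid on the reflexive point, which is not irreflexive.
So no modal formula (or set of formulas) defines exactly the irreflexive frames.

No — not modally definable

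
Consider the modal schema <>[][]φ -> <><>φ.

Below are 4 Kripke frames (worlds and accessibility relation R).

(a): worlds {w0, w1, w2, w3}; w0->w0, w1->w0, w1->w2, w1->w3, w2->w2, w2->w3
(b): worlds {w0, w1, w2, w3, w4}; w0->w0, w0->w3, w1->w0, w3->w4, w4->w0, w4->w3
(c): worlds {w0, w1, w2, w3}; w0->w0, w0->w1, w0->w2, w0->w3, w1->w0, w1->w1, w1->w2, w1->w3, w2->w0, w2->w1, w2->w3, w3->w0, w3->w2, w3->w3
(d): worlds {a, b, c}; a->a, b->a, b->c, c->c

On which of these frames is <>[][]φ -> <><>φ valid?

The schema corresponds to a generalized confluence (Geach) condition: forall x forall y (xRy -> exists w (y R^2 w & x R^2 w)).
(a): fails — w1Rw3 but no w with w3R²w and w1R²w.
(b): satisfies the condition.
(c): satisfies the condition.
(d): satisfies the condition.

(b), (c), (d)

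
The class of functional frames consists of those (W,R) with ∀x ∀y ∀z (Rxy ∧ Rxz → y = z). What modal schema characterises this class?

The condition is partial functionality. The CD schema ◇s → □s defines it.
Suppose ◇s→□s is valid. Take Rxy, Rxz and set V(s)={y}. Then ◇s at x, so □s at x, so s at z, i.e. z=y.

◇s → □s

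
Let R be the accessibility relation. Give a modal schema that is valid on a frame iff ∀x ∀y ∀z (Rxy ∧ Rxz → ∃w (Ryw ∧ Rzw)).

◇□q → □◇q

This is convergence; the standard corresponding axiom is .2: ◇□q → □◇q.
Suppose ◇□q→□◇q is valid. Take Rxy, Rxz and set V(q)={w : Ryw}. Then □q at y so ◇□q at x, so □◇q at x, so ◇q at z, giving w with Rzw and Ryw.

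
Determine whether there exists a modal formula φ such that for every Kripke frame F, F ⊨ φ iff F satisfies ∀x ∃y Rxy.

Yes: it is seriality, defined by the D schema □q → ◇q.
Suppose □q→◇q is valid. At any x set V(q)=W. Then □q at x, so ◇q at x, so x has a successor.

Yes — defined by □q → ◇q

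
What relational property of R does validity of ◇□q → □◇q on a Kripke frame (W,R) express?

Suppose ◇□q→□◇q is valid. Take Rxy, Rxz and set V(q)={w : Ryw}. Then □q at y so ◇□q at x, so □◇q at x, so ◇q at z, giving w with Rzw and Ryw.

Convergence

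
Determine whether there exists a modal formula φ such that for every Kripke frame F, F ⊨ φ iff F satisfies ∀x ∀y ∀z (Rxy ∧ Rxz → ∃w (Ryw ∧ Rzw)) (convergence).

This is a Sahlqvist condition; the .2 axiom ◇□r → □◇r defines it.

Yes, by ◇□r → □◇r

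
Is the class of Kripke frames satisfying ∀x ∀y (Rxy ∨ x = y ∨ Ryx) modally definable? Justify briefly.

Any modally definable frame class is closed under disjoint unions.
Take 2 disjoint single-world reflexive frames: each is trivially connected, but their disjoint union has 2 worlds with no edge between distinct components, so it is not connected.
So the class is not modally definable.

Not definable by any modal formula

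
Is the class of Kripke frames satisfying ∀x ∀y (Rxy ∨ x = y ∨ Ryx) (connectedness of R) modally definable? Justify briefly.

Modal frame validity is preserved under disjoint unions.
Take 3 disjoint single-world reflexive frames: each is trivially connected, but their disjoint union has 3 worlds with no edge between distinct components, so it is not connected.
So the class is not modally definable.

Not modally definable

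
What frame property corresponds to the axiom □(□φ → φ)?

shift-reflexivity

Suppose □(□φ→φ) is valid. Take Rxy and set V(φ)={w : Ryw}. Then at y, □φ holds; since □(□φ→φ) at x, □φ→φ at y, so φ at y, i.e. Ryy.
The converse is a direct semantic check.
Frame condition: ∀x ∀y (Rxy → Ryy).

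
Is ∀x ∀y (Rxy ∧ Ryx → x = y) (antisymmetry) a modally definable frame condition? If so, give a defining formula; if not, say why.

Any modally definable frame class is closed under surjective bounded morphisms.
The 4-cycle (worlds s,t,u,v with s→t→u→v→s) is antisymmetric. Sending even-indexed worlds to s and odd-indexed worlds to t is a surjective bounded morphism onto the two-world frame with s↔t, which is not antisymmetric.
So no modal formula (or set of formulas) defines exactly the antisymmetric frames.

No — not modally definable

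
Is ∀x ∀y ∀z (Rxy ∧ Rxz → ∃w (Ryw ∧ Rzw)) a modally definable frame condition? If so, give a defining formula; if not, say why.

Yes, by ◇□r → □◇r

Yes: it is convergence, defined by the .2 schema ◇□r → □◇r.
Suppose ◇□r→□◇r is valid. Take Rxy, Rxz and set V(r)={w : Ryw}. Then □r at y so ◇□r at x, so □◇r at x, so ◇r at z, giving w with Rzw and Ryw.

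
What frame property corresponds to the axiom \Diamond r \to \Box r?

partial functionality

Suppose ◇r→□r is valid. Take Rxy, Rxz and set V(r)={y}. Then ◇r at x, so □r at x, so r at z, i.e. z=y.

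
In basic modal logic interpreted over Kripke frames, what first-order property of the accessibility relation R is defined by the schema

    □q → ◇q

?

Seriality

Suppose □q→◇q is valid. At any x set V(q)=W. Then □q at x, so ◇q at x, so x has a successor.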